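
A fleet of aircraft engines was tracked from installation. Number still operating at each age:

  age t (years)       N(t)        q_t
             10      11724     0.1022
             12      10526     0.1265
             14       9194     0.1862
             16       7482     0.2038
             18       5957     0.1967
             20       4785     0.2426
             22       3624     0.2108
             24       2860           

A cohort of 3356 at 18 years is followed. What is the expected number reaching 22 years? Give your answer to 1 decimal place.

The relevant probability is 3624/5957 = 0.608360.
Expected number = 3356 × 0.608360 = 2041.7.

2041.7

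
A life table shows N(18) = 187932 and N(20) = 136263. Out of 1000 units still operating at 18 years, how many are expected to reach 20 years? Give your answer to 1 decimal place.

725.1

The relevant probability is 136263/187932 = 0.725065.
Expected number = 1000 × 0.725065 = 725.1.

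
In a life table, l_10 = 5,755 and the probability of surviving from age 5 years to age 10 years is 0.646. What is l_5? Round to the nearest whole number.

8909

l_5 = l_10 / p = 5,755 / 0.646 = 8909.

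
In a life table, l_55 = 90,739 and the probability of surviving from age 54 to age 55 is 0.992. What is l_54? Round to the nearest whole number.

l_54 = l_55 / p = 90,739 / 0.992 = 91471.

91471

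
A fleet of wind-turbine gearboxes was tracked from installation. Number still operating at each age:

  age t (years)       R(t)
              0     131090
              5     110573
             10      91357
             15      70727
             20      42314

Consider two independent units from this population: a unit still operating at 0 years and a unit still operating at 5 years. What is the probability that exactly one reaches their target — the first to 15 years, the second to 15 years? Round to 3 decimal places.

p₁ = R(15)/R(0) = 70727/131090 = 0.539530; p₂ = R(15)/R(5) = 70727/110573 = 0.639641.
P(exactly one) = p₁(1−p₂) + (1−p₁)p₂ = 0.194424 + 0.294535 = 0.488960.

0.489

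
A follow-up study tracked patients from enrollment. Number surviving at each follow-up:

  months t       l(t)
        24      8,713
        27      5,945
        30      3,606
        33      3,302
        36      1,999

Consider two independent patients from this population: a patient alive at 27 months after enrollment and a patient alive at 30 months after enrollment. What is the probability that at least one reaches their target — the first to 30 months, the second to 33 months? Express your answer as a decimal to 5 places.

p₁ = l(30)/l(27) = 3,606/5,945 = 0.606560; p₂ = l(33)/l(30) = 3,302/3,606 = 0.915696.
P(at least one) = 1 − (1−p₁)(1−p₂) = 1 − 0.393440 × 0.084304 = 0.966831.

0.96683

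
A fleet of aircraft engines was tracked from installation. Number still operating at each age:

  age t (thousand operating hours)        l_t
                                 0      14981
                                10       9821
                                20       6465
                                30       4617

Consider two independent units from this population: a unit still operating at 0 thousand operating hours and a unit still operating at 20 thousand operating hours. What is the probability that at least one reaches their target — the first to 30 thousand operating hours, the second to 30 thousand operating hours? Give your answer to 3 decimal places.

p₁ = l_30/l_0 = 4617/14981 = 0.308190; p₂ = l_30/l_20 = 4617/6465 = 0.714153.
P(at least one) = 1 − (1−p₁)(1−p₂) = 1 − 0.691810 × 0.285847 = 0.802248.

0.802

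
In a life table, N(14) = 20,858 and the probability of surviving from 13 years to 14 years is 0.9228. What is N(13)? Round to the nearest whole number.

N(13) = N(14) / p = 20,858 / 0.9228 = 22603.

22603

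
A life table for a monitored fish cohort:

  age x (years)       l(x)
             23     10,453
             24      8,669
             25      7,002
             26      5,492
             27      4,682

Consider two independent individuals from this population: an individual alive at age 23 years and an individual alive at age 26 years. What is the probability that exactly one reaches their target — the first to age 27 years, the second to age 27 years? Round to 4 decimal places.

p₁ = l(27)/l(23) = 4,682/10,453 = 0.447910; p₂ = l(27)/l(26) = 4,682/5,492 = 0.852513.
P(exactly one) = p₁(1−p₂) + (1−p₁)p₂ = 0.066061 + 0.470664 = 0.536725.

0.5367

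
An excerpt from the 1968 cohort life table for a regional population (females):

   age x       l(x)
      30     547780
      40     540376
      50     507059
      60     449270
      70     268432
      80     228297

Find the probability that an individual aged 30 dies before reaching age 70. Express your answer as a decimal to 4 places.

0.5100

P(die before 70 | alive at 30) = 1 − l(70)/l(30) = 1 − 268432/547780 = (279348)/547780 = 0.509964.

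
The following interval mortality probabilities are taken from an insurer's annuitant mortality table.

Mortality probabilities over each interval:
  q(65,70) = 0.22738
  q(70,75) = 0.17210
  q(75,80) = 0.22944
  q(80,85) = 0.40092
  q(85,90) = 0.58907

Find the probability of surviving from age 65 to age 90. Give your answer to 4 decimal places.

0.1213

Survival from 65 to 90 is the product of surviving each interval: (1 − 0.22738) × (1 − 0.17210) × (1 − 0.22944) × (1 − 0.40092) × (1 − 0.58907).
= 0.77262 × 0.82790 × 0.77056 × 0.59908 × 0.41093 = 0.121340.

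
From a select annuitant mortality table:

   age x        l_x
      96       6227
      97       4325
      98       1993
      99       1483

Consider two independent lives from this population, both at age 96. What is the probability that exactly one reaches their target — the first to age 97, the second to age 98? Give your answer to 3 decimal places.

0.570

p₁ = l_97/l_96 = 4325/6227 = 0.694556; p₂ = l_98/l_96 = 1993/6227 = 0.320058.
P(exactly one) = p₁(1−p₂) + (1−p₁)p₂ = 0.472258 + 0.097760 = 0.570018.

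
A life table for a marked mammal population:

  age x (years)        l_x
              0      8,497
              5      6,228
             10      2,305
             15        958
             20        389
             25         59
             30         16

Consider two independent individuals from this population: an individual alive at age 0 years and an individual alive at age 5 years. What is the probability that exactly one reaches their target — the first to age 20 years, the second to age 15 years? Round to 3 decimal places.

p₁ = l_20/l_0 = 389/8,497 = 0.045781; p₂ = l_15/l_5 = 958/6,228 = 0.153821.
P(exactly one) = p₁(1−p₂) + (1−p₁)p₂ = 0.038739 + 0.146779 = 0.185518.

0.186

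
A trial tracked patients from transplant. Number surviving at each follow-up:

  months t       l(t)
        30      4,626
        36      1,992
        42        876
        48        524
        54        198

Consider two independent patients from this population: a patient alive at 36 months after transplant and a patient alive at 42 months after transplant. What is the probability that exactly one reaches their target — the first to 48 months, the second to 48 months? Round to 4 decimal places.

0.5465

p₁ = l(48)/l(36) = 524/1,992 = 0.263052; p₂ = l(48)/l(42) = 524/876 = 0.598174.
P(exactly one) = p₁(1−p₂) + (1−p₁)p₂ = 0.105701 + 0.440823 = 0.546524.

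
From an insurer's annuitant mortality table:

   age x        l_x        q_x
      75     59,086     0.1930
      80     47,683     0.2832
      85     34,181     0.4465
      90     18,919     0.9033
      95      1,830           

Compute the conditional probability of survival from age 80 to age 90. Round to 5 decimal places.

0.39677

We want 10p80 = l_90/l_80.
The conditional survival probability is l_90/l_80 = 18,919/47,683 = 0.396766.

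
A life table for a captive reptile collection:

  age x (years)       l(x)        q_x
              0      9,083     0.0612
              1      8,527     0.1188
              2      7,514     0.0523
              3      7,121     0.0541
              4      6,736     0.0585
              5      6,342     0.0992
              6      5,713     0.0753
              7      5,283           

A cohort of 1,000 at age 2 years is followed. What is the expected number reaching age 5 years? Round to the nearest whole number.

844

The relevant probability is 6,342/7,514 = 0.844024.
Expected number = 1,000 × 0.844024 = 844.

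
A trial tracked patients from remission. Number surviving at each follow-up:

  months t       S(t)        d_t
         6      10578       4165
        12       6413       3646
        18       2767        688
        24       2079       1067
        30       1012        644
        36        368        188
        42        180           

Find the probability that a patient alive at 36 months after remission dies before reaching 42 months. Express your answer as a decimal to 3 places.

P(die before 42 | alive at 36) = 1 − S(42)/S(36) = 1 − 180/368 = (188)/368 = 0.510870.

0.511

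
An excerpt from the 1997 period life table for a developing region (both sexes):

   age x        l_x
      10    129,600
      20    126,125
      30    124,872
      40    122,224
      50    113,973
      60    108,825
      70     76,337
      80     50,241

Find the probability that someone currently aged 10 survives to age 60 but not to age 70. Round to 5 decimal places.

We want 50|10q10 = (l_60 − l_70)/l_10.
This is the probability of reaching 60 but not 70, conditional on being alive at 10: (l_60 − l_70) / l_10.
= (108,825 − 76,337) / 129,600 = 32,488 / 129,600 = 0.250679.

0.25068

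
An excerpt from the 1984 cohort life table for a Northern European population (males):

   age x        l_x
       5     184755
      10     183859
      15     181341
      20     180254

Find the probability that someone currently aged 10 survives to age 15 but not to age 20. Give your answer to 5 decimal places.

This is the probability of reaching 15 but not 20, conditional on being alive at 10: (l_15 − l_20) / l_10.
= (181341 − 180254) / 183859 = 1087 / 183859 = 0.005912.

0.00591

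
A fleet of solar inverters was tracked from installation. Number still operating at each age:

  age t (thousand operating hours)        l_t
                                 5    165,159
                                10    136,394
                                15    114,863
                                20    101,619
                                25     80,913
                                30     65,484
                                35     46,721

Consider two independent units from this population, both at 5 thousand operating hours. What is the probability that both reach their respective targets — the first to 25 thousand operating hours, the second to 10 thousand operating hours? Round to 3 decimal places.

p₁ = l_25/l_5 = 80,913/165,159 = 0.489910; p₂ = l_10/l_5 = 136,394/165,159 = 0.825834.
P(both) = p₁ × p₂ = 0.489910 × 0.825834 = 0.404584.

0.405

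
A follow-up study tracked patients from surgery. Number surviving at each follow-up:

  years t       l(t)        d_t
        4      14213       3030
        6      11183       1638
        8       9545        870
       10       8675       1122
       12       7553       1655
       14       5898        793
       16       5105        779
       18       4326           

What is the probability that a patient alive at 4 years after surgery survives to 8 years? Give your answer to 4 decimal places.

The conditional survival probability is l(8)/l(4) = 9545/14213 = 0.671568.

0.6716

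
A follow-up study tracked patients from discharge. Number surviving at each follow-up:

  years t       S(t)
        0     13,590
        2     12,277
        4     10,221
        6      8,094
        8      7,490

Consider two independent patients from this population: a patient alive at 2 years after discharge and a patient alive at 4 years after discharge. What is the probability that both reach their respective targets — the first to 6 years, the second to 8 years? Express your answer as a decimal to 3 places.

0.483

p₁ = S(6)/S(2) = 8,094/12,277 = 0.659282; p₂ = S(8)/S(4) = 7,490/10,221 = 0.732805.
P(both) = p₁ × p₂ = 0.659282 × 0.732805 = 0.483125.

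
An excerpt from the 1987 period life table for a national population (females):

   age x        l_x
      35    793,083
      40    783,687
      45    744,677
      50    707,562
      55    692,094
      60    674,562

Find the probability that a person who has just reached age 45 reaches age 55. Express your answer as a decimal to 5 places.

0.92939

We want 10p45 = l_55/l_45.
The conditional survival probability is l_55/l_45 = 692,094/744,677 = 0.929388.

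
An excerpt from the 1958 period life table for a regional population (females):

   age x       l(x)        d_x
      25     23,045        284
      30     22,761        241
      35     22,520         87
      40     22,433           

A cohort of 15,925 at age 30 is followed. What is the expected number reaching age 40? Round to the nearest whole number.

The relevant probability is 22,433/22,761 = 0.985589.
Expected number = 15,925 × 0.985589 = 15696.

15696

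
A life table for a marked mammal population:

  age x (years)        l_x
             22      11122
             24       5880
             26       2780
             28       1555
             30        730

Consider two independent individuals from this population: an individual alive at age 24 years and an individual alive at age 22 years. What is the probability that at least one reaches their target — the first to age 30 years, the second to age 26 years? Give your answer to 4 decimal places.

p₁ = l_30/l_24 = 730/5880 = 0.124150; p₂ = l_26/l_22 = 2780/11122 = 0.249955.
P(at least one) = 1 − (1−p₁)(1−p₂) = 1 − 0.875850 × 0.750045 = 0.343073.

0.3431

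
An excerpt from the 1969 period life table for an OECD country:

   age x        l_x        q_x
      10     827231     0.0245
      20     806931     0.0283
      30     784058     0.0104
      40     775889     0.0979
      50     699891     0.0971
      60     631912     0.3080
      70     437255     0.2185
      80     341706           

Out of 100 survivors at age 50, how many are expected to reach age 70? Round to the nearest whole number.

The relevant probability is 437255/699891 = 0.624747.
Expected number = 100 × 0.624747 = 62.

62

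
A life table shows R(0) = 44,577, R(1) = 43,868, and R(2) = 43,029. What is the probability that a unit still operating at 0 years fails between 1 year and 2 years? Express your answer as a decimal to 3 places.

This is the probability of reaching 1 but not 2, conditional on being operational at 0: (R(1) − R(2)) / R(0).
= (43,868 − 43,029) / 44,577 = 839 / 44,577 = 0.018821.

0.019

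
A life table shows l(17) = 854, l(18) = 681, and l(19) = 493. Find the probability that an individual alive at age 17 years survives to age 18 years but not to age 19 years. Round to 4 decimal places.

0.2201

This is the probability of reaching 18 but not 19, conditional on being alive at 17: (l(18) − l(19)) / l(17).
= (681 − 493) / 854 = 188 / 854 = 0.220141.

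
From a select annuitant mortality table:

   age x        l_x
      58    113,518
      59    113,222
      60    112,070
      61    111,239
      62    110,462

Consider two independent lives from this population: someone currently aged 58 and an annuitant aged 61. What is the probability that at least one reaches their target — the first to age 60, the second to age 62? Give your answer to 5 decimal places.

0.99991

p₁ = l_60/l_58 = 112,070/113,518 = 0.987244; p₂ = l_62/l_61 = 110,462/111,239 = 0.993015.
P(at least one) = 1 − (1−p₁)(1−p₂) = 1 − 0.012756 × 0.006985 = 0.999911.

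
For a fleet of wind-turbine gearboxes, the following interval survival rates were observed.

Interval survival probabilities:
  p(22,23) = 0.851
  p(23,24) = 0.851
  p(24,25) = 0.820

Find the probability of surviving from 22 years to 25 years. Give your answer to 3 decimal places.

0.594

P(survive 22→25) = 0.851 × 0.851 × 0.820.
= 0.593845.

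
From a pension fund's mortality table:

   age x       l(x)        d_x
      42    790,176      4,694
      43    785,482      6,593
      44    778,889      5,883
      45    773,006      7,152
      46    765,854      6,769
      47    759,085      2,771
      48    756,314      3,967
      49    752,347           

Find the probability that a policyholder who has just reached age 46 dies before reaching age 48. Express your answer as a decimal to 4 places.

0.0125

P(die before 48 | alive at 46) = 1 − l(48)/l(46) = 1 − 756,314/765,854 = (9,540)/765,854 = 0.012457.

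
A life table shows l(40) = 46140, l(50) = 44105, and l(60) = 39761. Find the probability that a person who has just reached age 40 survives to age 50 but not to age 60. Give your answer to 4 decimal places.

0.0941

This is the probability of reaching 50 but not 60, conditional on being alive at 40: (l(50) − l(60)) / l(40).
= (44105 − 39761) / 46140 = 4344 / 46140 = 0.094148.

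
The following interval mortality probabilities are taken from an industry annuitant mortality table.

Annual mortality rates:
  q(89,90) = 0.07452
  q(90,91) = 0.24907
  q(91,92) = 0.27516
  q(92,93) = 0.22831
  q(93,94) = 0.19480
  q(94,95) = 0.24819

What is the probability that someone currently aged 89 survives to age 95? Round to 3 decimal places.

The overall survival probability is (1 − 0.07452) × (1 − 0.24907) × (1 − 0.27516) × (1 − 0.22831) × (1 − 0.19480) × (1 − 0.24819).
= 0.92548 × 0.75093 × 0.72484 × 0.77169 × 0.80520 × 0.75181 = 0.235322.

0.235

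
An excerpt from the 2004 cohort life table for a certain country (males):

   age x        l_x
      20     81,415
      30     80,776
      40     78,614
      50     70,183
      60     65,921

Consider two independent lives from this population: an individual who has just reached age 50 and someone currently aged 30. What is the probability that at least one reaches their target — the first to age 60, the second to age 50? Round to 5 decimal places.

0.99204

p₁ = l_60/l_50 = 65,921/70,183 = 0.939273; p₂ = l_50/l_30 = 70,183/80,776 = 0.868860.
P(at least one) = 1 − (1−p₁)(1−p₂) = 1 − 0.060727 × 0.131140 = 0.992036.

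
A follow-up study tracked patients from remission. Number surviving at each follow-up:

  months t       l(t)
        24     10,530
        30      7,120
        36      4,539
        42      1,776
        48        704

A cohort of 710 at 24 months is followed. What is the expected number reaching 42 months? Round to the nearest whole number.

120

The relevant probability is 1,776/10,530 = 0.168661.
Expected number = 710 × 0.168661 = 120.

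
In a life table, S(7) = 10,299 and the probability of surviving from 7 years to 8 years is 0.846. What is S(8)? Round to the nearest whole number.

S(8) = S(7) × p = 10,299 × 0.846 = 8713.

8713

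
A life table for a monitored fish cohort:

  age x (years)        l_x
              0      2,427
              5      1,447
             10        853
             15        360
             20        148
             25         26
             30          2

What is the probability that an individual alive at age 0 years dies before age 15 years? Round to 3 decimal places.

P(die before 15 | alive at 0) = 1 − l_15/l_0 = 1 − 360/2,427 = (2,067)/2,427 = 0.851669.

0.852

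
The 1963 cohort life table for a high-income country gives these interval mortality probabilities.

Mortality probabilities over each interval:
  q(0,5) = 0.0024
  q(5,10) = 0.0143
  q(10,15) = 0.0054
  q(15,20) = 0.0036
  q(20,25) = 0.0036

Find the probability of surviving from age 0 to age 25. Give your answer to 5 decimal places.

0.97100

Survival from 0 to 25 is the product of surviving each interval: (1 − 0.0024) × (1 − 0.0143) × (1 − 0.0054) × (1 − 0.0036) × (1 − 0.0036).
= 0.9976 × 0.9857 × 0.9946 × 0.9964 × 0.9964 = 0.970995.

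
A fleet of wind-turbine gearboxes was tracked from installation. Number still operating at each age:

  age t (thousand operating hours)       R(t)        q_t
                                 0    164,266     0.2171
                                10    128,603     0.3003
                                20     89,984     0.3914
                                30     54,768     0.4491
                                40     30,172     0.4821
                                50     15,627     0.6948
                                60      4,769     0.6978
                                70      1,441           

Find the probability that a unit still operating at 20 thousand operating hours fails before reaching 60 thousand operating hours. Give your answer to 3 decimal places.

P(fail before 60 | operational at 20) = 1 − R(60)/R(20) = 1 − 4,769/89,984 = (85,215)/89,984 = 0.947002.

0.947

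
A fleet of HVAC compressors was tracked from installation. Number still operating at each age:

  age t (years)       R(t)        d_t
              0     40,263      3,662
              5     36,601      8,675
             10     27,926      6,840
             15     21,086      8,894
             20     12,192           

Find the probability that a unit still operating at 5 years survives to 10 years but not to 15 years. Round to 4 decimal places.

This is the probability of reaching 10 but not 15, conditional on being operational at 5: (R(10) − R(15)) / R(5).
= (27,926 − 21,086) / 36,601 = 6,840 / 36,601 = 0.186880.

0.1869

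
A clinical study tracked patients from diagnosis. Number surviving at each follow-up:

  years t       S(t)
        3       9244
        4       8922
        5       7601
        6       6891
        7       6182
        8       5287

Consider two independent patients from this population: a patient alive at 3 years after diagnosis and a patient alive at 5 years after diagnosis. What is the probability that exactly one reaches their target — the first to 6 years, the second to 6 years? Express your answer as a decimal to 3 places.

0.300

p₁ = S(6)/S(3) = 6891/9244 = 0.745457; p₂ = S(6)/S(5) = 6891/7601 = 0.906591.
P(exactly one) = p₁(1−p₂) + (1−p₁)p₂ = 0.069632 + 0.230766 = 0.300399.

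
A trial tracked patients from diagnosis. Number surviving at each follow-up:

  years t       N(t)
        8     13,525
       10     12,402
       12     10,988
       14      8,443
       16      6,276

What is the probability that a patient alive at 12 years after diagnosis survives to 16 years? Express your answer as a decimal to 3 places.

0.571

The conditional survival probability is N(16)/N(12) = 6,276/10,988 = 0.571169.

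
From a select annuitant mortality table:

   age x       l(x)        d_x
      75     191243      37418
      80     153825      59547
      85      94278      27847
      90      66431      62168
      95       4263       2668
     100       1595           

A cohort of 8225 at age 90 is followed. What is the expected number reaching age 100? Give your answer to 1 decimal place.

The relevant probability is 1595/66431 = 0.024010.
Expected number = 8225 × 0.024010 = 197.5.

197.5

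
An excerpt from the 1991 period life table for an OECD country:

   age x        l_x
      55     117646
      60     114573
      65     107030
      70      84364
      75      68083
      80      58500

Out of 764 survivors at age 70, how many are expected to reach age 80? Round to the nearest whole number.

The relevant probability is 58500/84364 = 0.693424.
Expected number = 764 × 0.693424 = 530.

530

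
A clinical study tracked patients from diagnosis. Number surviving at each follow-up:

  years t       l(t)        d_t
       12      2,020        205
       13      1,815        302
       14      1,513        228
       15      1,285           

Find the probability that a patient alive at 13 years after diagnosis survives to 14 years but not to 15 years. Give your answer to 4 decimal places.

This is the probability of reaching 14 but not 15, conditional on being alive at 13: (l(14) − l(15)) / l(13).
= (1,513 − 1,285) / 1,815 = 228 / 1,815 = 0.125620.

0.1256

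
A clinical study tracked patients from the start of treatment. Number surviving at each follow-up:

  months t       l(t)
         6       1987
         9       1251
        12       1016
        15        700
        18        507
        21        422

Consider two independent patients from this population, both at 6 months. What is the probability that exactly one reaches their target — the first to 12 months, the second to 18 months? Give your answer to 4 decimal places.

0.5055

p₁ = l(12)/l(6) = 1016/1987 = 0.511324; p₂ = l(18)/l(6) = 507/1987 = 0.255159.
P(exactly one) = p₁(1−p₂) + (1−p₁)p₂ = 0.380855 + 0.124690 = 0.505545.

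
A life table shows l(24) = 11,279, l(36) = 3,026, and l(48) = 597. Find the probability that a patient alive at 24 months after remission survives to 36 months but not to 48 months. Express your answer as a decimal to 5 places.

This is the probability of reaching 36 but not 48, conditional on being alive at 24: (l(36) − l(48)) / l(24).
= (3,026 − 597) / 11,279 = 2,429 / 11,279 = 0.215356.

0.21536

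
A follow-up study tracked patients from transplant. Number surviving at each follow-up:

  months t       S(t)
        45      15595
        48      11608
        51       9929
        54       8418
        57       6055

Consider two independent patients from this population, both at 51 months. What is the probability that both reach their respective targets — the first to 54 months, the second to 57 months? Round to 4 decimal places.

0.5170

p₁ = S(54)/S(51) = 8418/9929 = 0.847820; p₂ = S(57)/S(51) = 6055/9929 = 0.609830.
P(both) = p₁ × p₂ = 0.847820 × 0.609830 = 0.517026.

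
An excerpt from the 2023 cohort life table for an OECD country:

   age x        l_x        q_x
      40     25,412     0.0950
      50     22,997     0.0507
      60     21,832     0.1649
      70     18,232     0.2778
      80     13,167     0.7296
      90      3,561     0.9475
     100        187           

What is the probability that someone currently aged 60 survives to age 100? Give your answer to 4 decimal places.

The conditional survival probability is l_100/l_60 = 187/21,832 = 0.008565.

0.0086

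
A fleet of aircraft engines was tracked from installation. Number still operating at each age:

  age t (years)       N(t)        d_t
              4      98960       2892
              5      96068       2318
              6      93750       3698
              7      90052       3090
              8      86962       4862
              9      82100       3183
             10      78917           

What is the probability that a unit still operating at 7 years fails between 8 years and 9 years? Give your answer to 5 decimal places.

This is the probability of reaching 8 but not 9, conditional on being operational at 7: (N(8) − N(9)) / N(7).
= (86962 − 82100) / 90052 = 4862 / 90052 = 0.053991.

0.05399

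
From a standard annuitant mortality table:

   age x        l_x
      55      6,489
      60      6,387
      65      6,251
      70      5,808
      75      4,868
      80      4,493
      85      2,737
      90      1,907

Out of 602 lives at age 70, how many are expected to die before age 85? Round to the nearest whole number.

The relevant probability is 1 − 2,737/5,808 = 0.528753.
Expected number = 602 × 0.528753 = 318.

318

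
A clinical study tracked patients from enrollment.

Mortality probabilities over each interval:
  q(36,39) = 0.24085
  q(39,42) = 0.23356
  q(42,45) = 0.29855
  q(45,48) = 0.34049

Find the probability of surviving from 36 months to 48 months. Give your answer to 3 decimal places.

0.269

Chaining the interval survival probabilities: (1 − 0.24085) × (1 − 0.23356) × (1 − 0.29855) × (1 − 0.34049).
= 0.75915 × 0.76644 × 0.70145 × 0.65951 = 0.269168.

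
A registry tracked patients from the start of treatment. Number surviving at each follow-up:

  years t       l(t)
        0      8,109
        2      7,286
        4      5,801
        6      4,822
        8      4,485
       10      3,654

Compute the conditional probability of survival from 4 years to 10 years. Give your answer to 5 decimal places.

The conditional survival probability is l(10)/l(4) = 3,654/5,801 = 0.629891.

0.62989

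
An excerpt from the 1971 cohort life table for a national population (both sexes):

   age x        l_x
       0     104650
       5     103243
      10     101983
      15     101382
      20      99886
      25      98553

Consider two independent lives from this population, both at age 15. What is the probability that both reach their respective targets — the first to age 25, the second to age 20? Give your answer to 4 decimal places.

p₁ = l_25/l_15 = 98553/101382 = 0.972096; p₂ = l_20/l_15 = 99886/101382 = 0.985244.
P(both) = p₁ × p₂ = 0.972096 × 0.985244 = 0.957752.

0.9578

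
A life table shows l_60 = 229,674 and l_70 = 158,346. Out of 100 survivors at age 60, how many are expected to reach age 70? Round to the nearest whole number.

The relevant probability is 158,346/229,674 = 0.689438.
Expected number = 100 × 0.689438 = 69.

69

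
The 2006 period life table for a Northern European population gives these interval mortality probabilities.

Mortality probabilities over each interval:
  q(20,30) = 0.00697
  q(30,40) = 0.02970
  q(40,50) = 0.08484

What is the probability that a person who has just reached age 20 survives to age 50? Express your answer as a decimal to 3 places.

P(survive 20→50) = (1 − 0.00697) × (1 − 0.02970) × (1 − 0.08484).
= 0.99303 × 0.97030 × 0.91516 = 0.881791.

0.882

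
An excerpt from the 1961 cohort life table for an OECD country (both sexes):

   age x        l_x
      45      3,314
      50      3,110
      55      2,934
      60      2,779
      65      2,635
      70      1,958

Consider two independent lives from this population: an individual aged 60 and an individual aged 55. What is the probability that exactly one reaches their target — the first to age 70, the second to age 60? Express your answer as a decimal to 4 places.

0.3170

p₁ = l_70/l_60 = 1,958/2,779 = 0.704570; p₂ = l_60/l_55 = 2,779/2,934 = 0.947171.
P(exactly one) = p₁(1−p₂) + (1−p₁)p₂ = 0.037222 + 0.279823 = 0.317044.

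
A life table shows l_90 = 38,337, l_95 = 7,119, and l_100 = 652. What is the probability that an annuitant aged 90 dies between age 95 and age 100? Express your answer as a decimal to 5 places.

0.16869

We want 5|5q90 = (l_95 − l_100)/l_90.
This is the probability of reaching 95 but not 100, conditional on being alive at 90: (l_95 − l_100) / l_90.
= (7,119 − 652) / 38,337 = 6,467 / 38,337 = 0.168688.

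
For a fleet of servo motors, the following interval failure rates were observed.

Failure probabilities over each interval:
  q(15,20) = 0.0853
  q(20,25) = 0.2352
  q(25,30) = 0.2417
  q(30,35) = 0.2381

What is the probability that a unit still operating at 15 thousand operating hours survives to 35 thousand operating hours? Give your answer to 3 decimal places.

Survival from 15 to 35 is the product of surviving each interval: (1 − 0.0853) × (1 − 0.2352) × (1 − 0.2417) × (1 − 0.2381).
= 0.9147 × 0.7648 × 0.7583 × 0.7619 = 0.404171.

0.404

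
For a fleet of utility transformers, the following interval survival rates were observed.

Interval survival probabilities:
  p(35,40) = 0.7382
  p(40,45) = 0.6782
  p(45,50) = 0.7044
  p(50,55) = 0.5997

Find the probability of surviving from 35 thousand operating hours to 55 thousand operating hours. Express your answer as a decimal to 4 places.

0.2115

The overall survival probability is 0.7382 × 0.6782 × 0.7044 × 0.5997.
= 0.211488.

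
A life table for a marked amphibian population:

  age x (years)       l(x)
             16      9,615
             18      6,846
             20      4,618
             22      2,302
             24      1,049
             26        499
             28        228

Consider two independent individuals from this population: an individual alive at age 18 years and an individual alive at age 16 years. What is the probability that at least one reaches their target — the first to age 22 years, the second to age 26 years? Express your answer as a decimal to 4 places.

p₁ = l(22)/l(18) = 2,302/6,846 = 0.336255; p₂ = l(26)/l(16) = 499/9,615 = 0.051898.
P(at least one) = 1 − (1−p₁)(1−p₂) = 1 − 0.663745 × 0.948102 = 0.370702.

0.3707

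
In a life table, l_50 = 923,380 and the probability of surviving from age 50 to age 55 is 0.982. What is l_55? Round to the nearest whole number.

l_55 = l_50 × p = 923,380 × 0.982 = 906759.

906759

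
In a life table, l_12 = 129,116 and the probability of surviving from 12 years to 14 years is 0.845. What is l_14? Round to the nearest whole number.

109103

l_14 = l_12 × p = 129,116 × 0.845 = 109103.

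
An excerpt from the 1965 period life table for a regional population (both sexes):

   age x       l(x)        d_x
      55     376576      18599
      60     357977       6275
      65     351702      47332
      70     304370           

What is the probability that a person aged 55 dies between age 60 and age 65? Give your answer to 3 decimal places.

0.017

This is the probability of reaching 60 but not 65, conditional on being alive at 55: (l(60) − l(65)) / l(55).
= (357977 − 351702) / 376576 = 6275 / 376576 = 0.016663.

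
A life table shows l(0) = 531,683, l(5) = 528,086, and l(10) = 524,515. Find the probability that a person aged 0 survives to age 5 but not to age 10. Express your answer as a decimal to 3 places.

0.007

This is the probability of reaching 5 but not 10, conditional on being alive at 0: (l(5) − l(10)) / l(0).
= (528,086 − 524,515) / 531,683 = 3,571 / 531,683 = 0.006716.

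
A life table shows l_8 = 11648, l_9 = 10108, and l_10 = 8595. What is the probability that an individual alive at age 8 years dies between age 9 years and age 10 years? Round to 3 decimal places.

This is the probability of reaching 9 but not 10, conditional on being alive at 8: (l_9 − l_10) / l_8.
= (10108 − 8595) / 11648 = 1513 / 11648 = 0.129894.

0.130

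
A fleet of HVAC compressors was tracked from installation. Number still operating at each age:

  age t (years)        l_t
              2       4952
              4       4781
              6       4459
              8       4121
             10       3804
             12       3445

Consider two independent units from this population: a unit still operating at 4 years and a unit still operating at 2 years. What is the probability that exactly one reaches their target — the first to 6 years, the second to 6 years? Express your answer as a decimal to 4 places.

0.1535

p₁ = l_6/l_4 = 4459/4781 = 0.932650; p₂ = l_6/l_2 = 4459/4952 = 0.900444.
P(exactly one) = p₁(1−p₂) + (1−p₁)p₂ = 0.092851 + 0.060645 = 0.153496.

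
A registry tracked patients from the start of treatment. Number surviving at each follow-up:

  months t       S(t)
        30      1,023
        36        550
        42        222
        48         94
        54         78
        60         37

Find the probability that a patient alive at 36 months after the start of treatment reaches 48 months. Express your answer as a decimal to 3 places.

The conditional survival probability is S(48)/S(36) = 94/550 = 0.170909.

0.171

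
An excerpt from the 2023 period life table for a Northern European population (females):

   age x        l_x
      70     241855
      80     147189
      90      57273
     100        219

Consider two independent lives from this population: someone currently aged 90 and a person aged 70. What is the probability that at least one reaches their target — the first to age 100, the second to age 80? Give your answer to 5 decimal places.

p₁ = l_100/l_90 = 219/57273 = 0.003824; p₂ = l_80/l_70 = 147189/241855 = 0.608584.
P(at least one) = 1 − (1−p₁)(1−p₂) = 1 − 0.996176 × 0.391416 = 0.610081.

0.61008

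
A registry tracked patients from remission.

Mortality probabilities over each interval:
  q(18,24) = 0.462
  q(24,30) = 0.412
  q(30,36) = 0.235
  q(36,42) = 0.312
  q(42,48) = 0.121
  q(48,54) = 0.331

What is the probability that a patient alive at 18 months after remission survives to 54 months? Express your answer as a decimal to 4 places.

0.0979

Survival from 18 to 54 is the product of surviving each interval: (1 − 0.462) × (1 − 0.412) × (1 − 0.235) × (1 − 0.312) × (1 − 0.121) × (1 − 0.331).
= 0.538 × 0.588 × 0.765 × 0.688 × 0.879 × 0.669 = 0.097909.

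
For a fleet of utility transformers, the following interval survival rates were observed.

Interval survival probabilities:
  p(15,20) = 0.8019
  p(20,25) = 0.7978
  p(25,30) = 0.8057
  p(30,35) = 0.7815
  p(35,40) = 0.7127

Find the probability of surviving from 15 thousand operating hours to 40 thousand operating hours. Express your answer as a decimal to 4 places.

The overall survival probability is 0.8019 × 0.7978 × 0.8057 × 0.7815 × 0.7127.
= 0.287093.

0.2871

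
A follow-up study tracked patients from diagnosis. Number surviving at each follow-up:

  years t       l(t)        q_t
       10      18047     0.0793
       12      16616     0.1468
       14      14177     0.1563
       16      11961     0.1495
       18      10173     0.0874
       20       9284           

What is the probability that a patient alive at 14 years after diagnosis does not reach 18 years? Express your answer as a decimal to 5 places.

P(die before 18 | alive at 14) = 1 − l(18)/l(14) = 1 − 10173/14177 = (4004)/14177 = 0.282429.

0.28243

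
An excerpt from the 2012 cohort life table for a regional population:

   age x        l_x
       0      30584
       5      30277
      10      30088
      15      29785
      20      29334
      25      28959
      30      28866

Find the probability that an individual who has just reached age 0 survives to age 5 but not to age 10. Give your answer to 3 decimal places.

We want 5|5q0 = (l_5 − l_10)/l_0.
This is the probability of reaching 5 but not 10, conditional on being alive at 0: (l_5 − l_10) / l_0.
= (30277 − 30088) / 30584 = 189 / 30584 = 0.006180.

0.006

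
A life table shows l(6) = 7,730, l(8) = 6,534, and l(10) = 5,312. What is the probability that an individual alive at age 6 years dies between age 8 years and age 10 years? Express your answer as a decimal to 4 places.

This is the probability of reaching 8 but not 10, conditional on being alive at 6: (l(8) − l(10)) / l(6).
= (6,534 − 5,312) / 7,730 = 1,222 / 7,730 = 0.158085.

0.1581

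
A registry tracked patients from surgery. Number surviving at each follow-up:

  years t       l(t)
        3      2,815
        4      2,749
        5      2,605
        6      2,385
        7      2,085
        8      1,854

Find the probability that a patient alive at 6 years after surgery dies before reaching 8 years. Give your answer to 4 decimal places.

0.2226

P(die before 8 | alive at 6) = 1 − l(8)/l(6) = 1 − 1,854/2,385 = (531)/2,385 = 0.222642.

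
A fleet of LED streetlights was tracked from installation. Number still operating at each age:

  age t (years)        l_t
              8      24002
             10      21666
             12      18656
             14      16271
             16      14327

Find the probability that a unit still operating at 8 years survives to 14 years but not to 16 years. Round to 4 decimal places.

This is the probability of reaching 14 but not 16, conditional on being operational at 8: (l_14 − l_16) / l_8.
= (16271 − 14327) / 24002 = 1944 / 24002 = 0.080993.

0.0810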